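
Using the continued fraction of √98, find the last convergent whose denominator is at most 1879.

17631/1781

√98 = [9; 1, 8, 1, 18, …] (period length 4).
Convergents:
  p_0/q_0 = 9/1
  p_1/q_1 = 10/1
  p_2/q_2 = 89/9
  p_3/q_3 = 99/10
  p_4/q_4 = 1871/189
  p_5/q_5 = 1970/199
  p_6/q_6 = 17631/1781
  p_7/q_7 = 19601/1980
q_6 = 1781 ≤ 1879 < 1980 = q_7, so the answer is 17631/1781.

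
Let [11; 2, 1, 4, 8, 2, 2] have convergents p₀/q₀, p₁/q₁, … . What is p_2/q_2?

34/3

Using pₖ = aₖpₖ₋₁ + pₖ₋₂, qₖ = aₖqₖ₋₁ + qₖ₋₂ (with p₋₁=1, p₋₂=0, q₋₁=0, q₋₂=1):
  k=0: a=11, p=11, q=1
  k=1: a=2, p=23, q=2
  k=2: a=1, p=34, q=3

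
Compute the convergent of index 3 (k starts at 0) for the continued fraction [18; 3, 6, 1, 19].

403/22

Using pₖ = aₖpₖ₋₁ + pₖ₋₂, qₖ = aₖqₖ₋₁ + qₖ₋₂ (with p₋₁=1, p₋₂=0, q₋₁=0, q₋₂=1):
  k=0: a=18, p=18, q=1
  k=1: a=3, p=55, q=3
  k=2: a=6, p=348, q=19
  k=3: a=1, p=403, q=22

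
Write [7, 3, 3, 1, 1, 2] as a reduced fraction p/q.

431/59

Fold from the inside: start with 2/1.
  1 + 1/2 = 3/2
  1 + 2/3 = 5/3
  3 + 3/5 = 18/5
  3 + 5/18 = 59/18
  7 + 18/59 = 431/59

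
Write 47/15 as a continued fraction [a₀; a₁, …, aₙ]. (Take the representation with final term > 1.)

[3; 7, 2]

47 = 3*15 + 2
15 = 7*2 + 1
2 = 2*1 + 0  (stop)
So 47/15 = [3; 7, 2].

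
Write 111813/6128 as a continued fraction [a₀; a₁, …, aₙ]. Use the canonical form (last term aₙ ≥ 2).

[18; 4, 16, 2, 2, 18]

111813 = 18·6128 + 1509
6128 = 4·1509 + 92
1509 = 16·92 + 37
92 = 2·37 + 18
37 = 2·18 + 1
18 = 18·1 + 0  (stop)
So 111813/6128 = [18; 4, 16, 2, 2, 18].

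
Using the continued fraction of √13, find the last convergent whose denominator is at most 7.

√13 = [3; 1, 1, 1, 1, 6, …] (period length 5).
Convergents:
  p_0/q_0 = 3/1
  p_1/q_1 = 4/1
  p_2/q_2 = 7/2
  p_3/q_3 = 11/3
  p_4/q_4 = 18/5
  p_5/q_5 = 119/33
q_4 = 5 ≤ 7 < 33 = q_5, so the answer is 18/5.

18/5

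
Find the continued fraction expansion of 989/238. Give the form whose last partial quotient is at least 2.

989 = 4·238 + 37
238 = 6·37 + 16
37 = 2·16 + 5
16 = 3·5 + 1
5 = 5·1 + 0  (stop)
So 989/238 = [4; 6, 2, 3, 5].

[4; 6, 2, 3, 5]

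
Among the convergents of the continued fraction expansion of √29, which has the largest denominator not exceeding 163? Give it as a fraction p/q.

727/135

√29 = [5; 2, 1, 1, 2, 10, …] (period length 5).
Convergents:
  p_0/q_0 = 5/1
  p_1/q_1 = 11/2
  p_2/q_2 = 16/3
  p_3/q_3 = 27/5
  p_4/q_4 = 70/13
  p_5/q_5 = 727/135
  p_6/q_6 = 1524/283
q_5 = 135 ≤ 163 < 283 = q_6, so the answer is 727/135.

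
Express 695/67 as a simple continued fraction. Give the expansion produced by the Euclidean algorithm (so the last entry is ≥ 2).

695 = 10·67 + 25
67 = 2·25 + 17
25 = 1·17 + 8
17 = 2·8 + 1
8 = 8·1 + 0  (stop)
So 695/67 = [10; 2, 1, 2, 8].

[10; 2, 1, 2, 8]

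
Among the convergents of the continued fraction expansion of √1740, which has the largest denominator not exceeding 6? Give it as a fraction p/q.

√1740 = [41; 1, 2, 2, 20, 2, 2, 1, 82, …] (period length 8).
Convergents:
  p_0/q_0 = 41/1
  p_1/q_1 = 42/1
  p_2/q_2 = 125/3
  p_3/q_3 = 292/7
q_2 = 3 ≤ 6 < 7 = q_3, so the answer is 125/3.

125/3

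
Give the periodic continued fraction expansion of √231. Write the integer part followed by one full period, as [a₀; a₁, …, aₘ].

a₀ = ⌊√231⌋ = 15.
With m₀=0, d₀=1 and mₖ₊₁ = dₖaₖ − mₖ, dₖ₊₁ = (n − mₖ₊₁²)/dₖ, aₖ₊₁ = ⌊(a₀+mₖ₊₁)/dₖ₊₁⌋:
  k=1: m=15, d=6, a=5
  k=2: m=15, d=1, a=30
d=1 and a=2a₀=30 at k=2, so the next step gives (m, d) = (15, 6) again — its k=1 value — and the period has length 2.

[15; 5, 30]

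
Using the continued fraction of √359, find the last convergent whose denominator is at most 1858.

13661/721

√359 = [18; 1, 17, 1, 36, …] (period length 4).
Convergents:
  p_0/q_0 = 18/1
  p_1/q_1 = 19/1
  p_2/q_2 = 341/18
  p_3/q_3 = 360/19
  p_4/q_4 = 13301/702
  p_5/q_5 = 13661/721
  p_6/q_6 = 245538/12959
q_5 = 721 ≤ 1858 < 12959 = q_6, so the answer is 13661/721.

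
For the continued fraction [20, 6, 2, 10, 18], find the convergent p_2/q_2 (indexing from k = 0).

262/13

Using pₖ = aₖpₖ₋₁ + pₖ₋₂, qₖ = aₖqₖ₋₁ + qₖ₋₂ (with p₋₁=1, p₋₂=0, q₋₁=0, q₋₂=1):
  k=0: a=20, p=20, q=1
  k=1: a=6, p=121, q=6
  k=2: a=2, p=262, q=13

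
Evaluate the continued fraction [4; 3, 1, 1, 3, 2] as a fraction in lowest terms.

Using pₖ = aₖpₖ₋₁ + pₖ₋₂ and qₖ = aₖqₖ₋₁ + qₖ₋₂:
  k=0: a=4, p=4, q=1
  k=1: a=3, p=13, q=3
  k=2: a=1, p=17, q=4
  k=3: a=1, p=30, q=7
  k=4: a=3, p=107, q=25
  k=5: a=2, p=244, q=57

244/57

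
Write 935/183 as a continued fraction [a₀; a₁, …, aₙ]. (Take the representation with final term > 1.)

[5; 9, 6, 1, 2]

935 = 5*183 + 20
183 = 9*20 + 3
20 = 6*3 + 2
3 = 1*2 + 1
2 = 2*1 + 0  (stop)
So 935/183 = [5; 9, 6, 1, 2].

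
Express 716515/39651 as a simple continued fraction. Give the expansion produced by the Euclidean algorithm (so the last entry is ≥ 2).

[18; 14, 5, 1, 2, 16, 10]

716515 = 18·39651 + 2797
39651 = 14·2797 + 493
2797 = 5·493 + 332
493 = 1·332 + 161
332 = 2·161 + 10
161 = 16·10 + 1
10 = 10·1 + 0  (stop)
So 716515/39651 = [18; 14, 5, 1, 2, 16, 10].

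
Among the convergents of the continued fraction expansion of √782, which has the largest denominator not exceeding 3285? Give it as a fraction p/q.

√782 = [27; 1, 26, 1, 54, …] (period length 4).
Convergents:
  p_0/q_0 = 27/1
  p_1/q_1 = 28/1
  p_2/q_2 = 755/27
  p_3/q_3 = 783/28
  p_4/q_4 = 43037/1539
  p_5/q_5 = 43820/1567
  p_6/q_6 = 1182357/42281
q_5 = 1567 ≤ 3285 < 42281 = q_6, so the answer is 43820/1567.

43820/1567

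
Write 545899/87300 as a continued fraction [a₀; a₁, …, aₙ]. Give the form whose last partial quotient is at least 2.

545899 = 6*87300 + 22099
87300 = 3*22099 + 21003
22099 = 1*21003 + 1096
21003 = 19*1096 + 179
1096 = 6*179 + 22
179 = 8*22 + 3
22 = 7*3 + 1
3 = 3*1 + 0  (stop)
So 545899/87300 = [6; 3, 1, 19, 6, 8, 7, 3].

[6; 3, 1, 19, 6, 8, 7, 3]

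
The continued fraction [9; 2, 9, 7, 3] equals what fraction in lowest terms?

4017/424

Fold from the inside: start with 3/1.
  7 + 1/3 = 22/3
  9 + 3/22 = 201/22
  2 + 22/201 = 424/201
  9 + 201/424 = 4017/424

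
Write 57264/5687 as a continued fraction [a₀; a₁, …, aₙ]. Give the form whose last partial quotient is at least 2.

57264 = 10×5687 + 394
5687 = 14×394 + 171
394 = 2×171 + 52
171 = 3×52 + 15
52 = 3×15 + 7
15 = 2×7 + 1
7 = 7×1 + 0  (stop)
So 57264/5687 = [10; 14, 2, 3, 3, 2, 7].

[10; 14, 2, 3, 3, 2, 7]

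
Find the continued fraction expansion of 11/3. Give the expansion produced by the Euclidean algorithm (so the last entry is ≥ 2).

11 = 3*3 + 2
3 = 1*2 + 1
2 = 2*1 + 0  (stop)
So 11/3 = [3; 1, 2].

[3; 1, 2]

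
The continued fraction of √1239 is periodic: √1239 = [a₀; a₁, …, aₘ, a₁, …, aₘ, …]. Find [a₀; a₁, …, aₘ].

[35; 5, 70]

a₀ = ⌊√1239⌋ = 35.
With m₀=0, d₀=1 and mₖ₊₁ = dₖaₖ − mₖ, dₖ₊₁ = (n − mₖ₊₁²)/dₖ, aₖ₊₁ = ⌊(a₀+mₖ₊₁)/dₖ₊₁⌋:
  k=1: m=35, d=14, a=5
  k=2: m=35, d=1, a=70
d=1 and a=2a₀=70 at k=2, so the next step gives (m, d) = (35, 14) again — its k=1 value — and the period has length 2.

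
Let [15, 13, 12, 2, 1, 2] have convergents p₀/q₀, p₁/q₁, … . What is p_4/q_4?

Using pₖ = aₖpₖ₋₁ + pₖ₋₂, qₖ = aₖqₖ₋₁ + qₖ₋₂ (with p₋₁=1, p₋₂=0, q₋₁=0, q₋₂=1):
  k=0: a=15, p=15, q=1
  k=1: a=13, p=196, q=13
  k=2: a=12, p=2367, q=157
  k=3: a=2, p=4930, q=327
  k=4: a=1, p=7297, q=484

7297/484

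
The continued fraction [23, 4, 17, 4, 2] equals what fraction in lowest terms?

14622/629

Fold from the inside: start with 2/1.
  4 + 1/2 = 9/2
  17 + 2/9 = 155/9
  4 + 9/155 = 629/155
  23 + 155/629 = 14622/629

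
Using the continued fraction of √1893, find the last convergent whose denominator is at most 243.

√1893 = [43; 1, 1, 28, 1, 1, 86, …] (period length 6).
Convergents:
  p_0/q_0 = 43/1
  p_1/q_1 = 44/1
  p_2/q_2 = 87/2
  p_3/q_3 = 2480/57
  p_4/q_4 = 2567/59
  p_5/q_5 = 5047/116
  p_6/q_6 = 436609/10035
q_5 = 116 ≤ 243 < 10035 = q_6, so the answer is 5047/116.

5047/116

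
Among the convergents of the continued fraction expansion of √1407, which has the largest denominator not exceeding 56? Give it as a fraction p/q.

1913/51

√1407 = [37; 1, 1, 24, 1, 1, 74, …] (period length 6).
Convergents:
  p_0/q_0 = 37/1
  p_1/q_1 = 38/1
  p_2/q_2 = 75/2
  p_3/q_3 = 1838/49
  p_4/q_4 = 1913/51
  p_5/q_5 = 3751/100
q_4 = 51 ≤ 56 < 100 = q_5, so the answer is 1913/51.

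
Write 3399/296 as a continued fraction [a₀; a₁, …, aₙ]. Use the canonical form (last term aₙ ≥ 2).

3399 = 11*296 + 143
296 = 2*143 + 10
143 = 14*10 + 3
10 = 3*3 + 1
3 = 3*1 + 0  (stop)
So 3399/296 = [11; 2, 14, 3, 3].

[11; 2, 14, 3, 3]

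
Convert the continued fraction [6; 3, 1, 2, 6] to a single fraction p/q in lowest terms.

439/70

Using pₖ = aₖpₖ₋₁ + pₖ₋₂ and qₖ = aₖqₖ₋₁ + qₖ₋₂:
  k=0: a=6, p=6, q=1
  k=1: a=3, p=19, q=3
  k=2: a=1, p=25, q=4
  k=3: a=2, p=69, q=11
  k=4: a=6, p=439, q=70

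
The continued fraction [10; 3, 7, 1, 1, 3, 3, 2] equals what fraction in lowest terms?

12961/1256

Fold from the inside: start with 2/1.
  3 + 1/2 = 7/2
  3 + 2/7 = 23/7
  1 + 7/23 = 30/23
  1 + 23/30 = 53/30
  7 + 30/53 = 401/53
  3 + 53/401 = 1256/401
  10 + 401/1256 = 12961/1256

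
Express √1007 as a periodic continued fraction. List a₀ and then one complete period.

[31; 1, 2, 1, 2, 1, 62]

a₀ = ⌊√1007⌋ = 31.
With m₀=0, d₀=1 and mₖ₊₁ = dₖaₖ − mₖ, dₖ₊₁ = (n − mₖ₊₁²)/dₖ, aₖ₊₁ = ⌊(a₀+mₖ₊₁)/dₖ₊₁⌋:
  k=1: m=31, d=46, a=1
  k=2: m=15, d=17, a=2
  k=3: m=19, d=38, a=1
  k=4: m=19, d=17, a=2
  k=5: m=15, d=46, a=1
  k=6: m=31, d=1, a=62
d=1 and a=2a₀=62 at k=6, so the next step gives (m, d) = (31, 46) again — its k=1 value — and the period has length 6.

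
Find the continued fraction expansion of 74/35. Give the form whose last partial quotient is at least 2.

74 = 2·35 + 4
35 = 8·4 + 3
4 = 1·3 + 1
3 = 3·1 + 0  (stop)
So 74/35 = [2; 8, 1, 3].

[2; 8, 1, 3]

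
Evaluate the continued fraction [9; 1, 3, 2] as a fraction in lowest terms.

Using pₖ = aₖpₖ₋₁ + pₖ₋₂ and qₖ = aₖqₖ₋₁ + qₖ₋₂:
  k=0: a=9, p=9, q=1
  k=1: a=1, p=10, q=1
  k=2: a=3, p=39, q=4
  k=3: a=2, p=88, q=9

88/9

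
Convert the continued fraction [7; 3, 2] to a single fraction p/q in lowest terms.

51/7

Fold from the inside: start with 2/1.
  3 + 1/2 = 7/2
  7 + 2/7 = 51/7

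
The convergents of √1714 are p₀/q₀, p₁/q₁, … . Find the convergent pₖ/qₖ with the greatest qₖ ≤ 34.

√1714 = [41; 2, 2, 82, …] (period length 3).
Convergents:
  p_0/q_0 = 41/1
  p_1/q_1 = 83/2
  p_2/q_2 = 207/5
  p_3/q_3 = 17057/412
q_2 = 5 ≤ 34 < 412 = q_3, so the answer is 207/5.

207/5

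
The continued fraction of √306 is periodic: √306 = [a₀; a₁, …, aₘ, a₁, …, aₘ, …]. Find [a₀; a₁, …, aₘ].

a₀ = ⌊√306⌋ = 17.
With m₀=0, d₀=1 and mₖ₊₁ = dₖaₖ − mₖ, dₖ₊₁ = (n − mₖ₊₁²)/dₖ, aₖ₊₁ = ⌊(a₀+mₖ₊₁)/dₖ₊₁⌋:
  k=1: m=17, d=17, a=2
  k=2: m=17, d=1, a=34
d=1 and a=2a₀=34 at k=2, so the next step gives (m, d) = (17, 17) again — its k=1 value — and the period has length 2.

[17; 2, 34]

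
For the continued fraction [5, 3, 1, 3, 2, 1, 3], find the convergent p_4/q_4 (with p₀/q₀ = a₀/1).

Using pₖ = aₖpₖ₋₁ + pₖ₋₂, qₖ = aₖqₖ₋₁ + qₖ₋₂ (with p₋₁=1, p₋₂=0, q₋₁=0, q₋₂=1):
  k=0: a=5, p=5, q=1
  k=1: a=3, p=16, q=3
  k=2: a=1, p=21, q=4
  k=3: a=3, p=79, q=15
  k=4: a=2, p=179, q=34

179/34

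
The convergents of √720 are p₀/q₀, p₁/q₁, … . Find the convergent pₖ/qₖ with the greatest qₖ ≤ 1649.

43174/1609

√720 = [26; 1, 4, 1, 52, …] (period length 4).
Convergents:
  p_0/q_0 = 26/1
  p_1/q_1 = 27/1
  p_2/q_2 = 134/5
  p_3/q_3 = 161/6
  p_4/q_4 = 8506/317
  p_5/q_5 = 8667/323
  p_6/q_6 = 43174/1609
  p_7/q_7 = 51841/1932
q_6 = 1609 ≤ 1649 < 1932 = q_7, so the answer is 43174/1609.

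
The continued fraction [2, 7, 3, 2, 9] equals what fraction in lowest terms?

Using pₖ = aₖpₖ₋₁ + pₖ₋₂ and qₖ = aₖqₖ₋₁ + qₖ₋₂:
  k=0: a=2, p=2, q=1
  k=1: a=7, p=15, q=7
  k=2: a=3, p=47, q=22
  k=3: a=2, p=109, q=51
  k=4: a=9, p=1028, q=481

1028/481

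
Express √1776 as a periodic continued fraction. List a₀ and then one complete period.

a₀ = ⌊√1776⌋ = 42.
With m₀=0, d₀=1 and mₖ₊₁ = dₖaₖ − mₖ, dₖ₊₁ = (n − mₖ₊₁²)/dₖ, aₖ₊₁ = ⌊(a₀+mₖ₊₁)/dₖ₊₁⌋:
  k=1: m=42, d=12, a=7
  k=2: m=42, d=1, a=84
d=1 and a=2a₀=84 at k=2, so the next step gives (m, d) = (42, 12) again — its k=1 value — and the period has length 2.

[42; 7, 84]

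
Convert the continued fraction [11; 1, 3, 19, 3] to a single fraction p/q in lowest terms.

2762/235

Using pₖ = aₖpₖ₋₁ + pₖ₋₂ and qₖ = aₖqₖ₋₁ + qₖ₋₂:
  k=0: a=11, p=11, q=1
  k=1: a=1, p=12, q=1
  k=2: a=3, p=47, q=4
  k=3: a=19, p=905, q=77
  k=4: a=3, p=2762, q=235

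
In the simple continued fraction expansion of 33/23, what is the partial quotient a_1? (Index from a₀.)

33 = 1·23 + 10   →  a_0 = 1
23 = 2·10 + 3   →  a_1 = 2

2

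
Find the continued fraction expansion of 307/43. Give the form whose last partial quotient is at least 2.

[7; 7, 6]

307 = 7*43 + 6
43 = 7*6 + 1
6 = 6*1 + 0  (stop)
So 307/43 = [7; 7, 6].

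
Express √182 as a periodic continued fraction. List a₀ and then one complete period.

[13; 2, 26]

a₀ = ⌊√182⌋ = 13.
With m₀=0, d₀=1 and mₖ₊₁ = dₖaₖ − mₖ, dₖ₊₁ = (n − mₖ₊₁²)/dₖ, aₖ₊₁ = ⌊(a₀+mₖ₊₁)/dₖ₊₁⌋:
  k=1: m=13, d=13, a=2
  k=2: m=13, d=1, a=26
d=1 and a=2a₀=26 at k=2, so the next step gives (m, d) = (13, 13) again — its k=1 value — and the period has length 2.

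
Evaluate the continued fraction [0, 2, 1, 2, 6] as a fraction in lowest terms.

Fold from the inside: start with 6/1.
  2 + 1/6 = 13/6
  1 + 6/13 = 19/13
  2 + 13/19 = 51/19
  0 + 19/51 = 19/51

19/51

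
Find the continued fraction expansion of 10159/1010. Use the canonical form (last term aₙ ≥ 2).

10159 = 10·1010 + 59
1010 = 17·59 + 7
59 = 8·7 + 3
7 = 2·3 + 1
3 = 3·1 + 0  (stop)
So 10159/1010 = [10; 17, 8, 2, 3].

[10; 17, 8, 2, 3]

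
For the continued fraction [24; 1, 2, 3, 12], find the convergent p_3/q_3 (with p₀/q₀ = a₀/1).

247/10

Using pₖ = aₖpₖ₋₁ + pₖ₋₂, qₖ = aₖqₖ₋₁ + qₖ₋₂ (with p₋₁=1, p₋₂=0, q₋₁=0, q₋₂=1):
  k=0: a=24, p=24, q=1
  k=1: a=1, p=25, q=1
  k=2: a=2, p=74, q=3
  k=3: a=3, p=247, q=10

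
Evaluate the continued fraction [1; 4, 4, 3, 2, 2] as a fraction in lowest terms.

Using pₖ = aₖpₖ₋₁ + pₖ₋₂ and qₖ = aₖqₖ₋₁ + qₖ₋₂:
  k=0: a=1, p=1, q=1
  k=1: a=4, p=5, q=4
  k=2: a=4, p=21, q=17
  k=3: a=3, p=68, q=55
  k=4: a=2, p=157, q=127
  k=5: a=2, p=382, q=309

382/309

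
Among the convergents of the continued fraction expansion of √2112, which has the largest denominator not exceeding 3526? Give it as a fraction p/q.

97198/2115

√2112 = [45; 1, 21, 1, 90, …] (period length 4).
Convergents:
  p_0/q_0 = 45/1
  p_1/q_1 = 46/1
  p_2/q_2 = 1011/22
  p_3/q_3 = 1057/23
  p_4/q_4 = 96141/2092
  p_5/q_5 = 97198/2115
  p_6/q_6 = 2137299/46507
q_5 = 2115 ≤ 3526 < 46507 = q_6, so the answer is 97198/2115.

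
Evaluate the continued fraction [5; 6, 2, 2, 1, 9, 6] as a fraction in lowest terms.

Using pₖ = aₖpₖ₋₁ + pₖ₋₂ and qₖ = aₖqₖ₋₁ + qₖ₋₂:
  k=0: a=5, p=5, q=1
  k=1: a=6, p=31, q=6
  k=2: a=2, p=67, q=13
  k=3: a=2, p=165, q=32
  k=4: a=1, p=232, q=45
  k=5: a=9, p=2253, q=437
  k=6: a=6, p=13750, q=2667

13750/2667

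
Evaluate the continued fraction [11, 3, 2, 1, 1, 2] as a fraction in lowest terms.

Fold from the inside: start with 2/1.
  1 + 1/2 = 3/2
  1 + 2/3 = 5/3
  2 + 3/5 = 13/5
  3 + 5/13 = 44/13
  11 + 13/44 = 497/44

497/44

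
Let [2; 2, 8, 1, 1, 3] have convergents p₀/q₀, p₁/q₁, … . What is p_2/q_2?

Using pₖ = aₖpₖ₋₁ + pₖ₋₂, qₖ = aₖqₖ₋₁ + qₖ₋₂ (with p₋₁=1, p₋₂=0, q₋₁=0, q₋₂=1):
  k=0: a=2, p=2, q=1
  k=1: a=2, p=5, q=2
  k=2: a=8, p=42, q=17

42/17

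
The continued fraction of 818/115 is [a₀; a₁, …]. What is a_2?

818 = 7·115 + 13   →  a_0 = 7
115 = 8·13 + 11   →  a_1 = 8
13 = 1·11 + 2   →  a_2 = 1

1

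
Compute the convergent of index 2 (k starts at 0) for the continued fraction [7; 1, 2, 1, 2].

23/3

Using pₖ = aₖpₖ₋₁ + pₖ₋₂, qₖ = aₖqₖ₋₁ + qₖ₋₂ (with p₋₁=1, p₋₂=0, q₋₁=0, q₋₂=1):
  k=0: a=7, p=7, q=1
  k=1: a=1, p=8, q=1
  k=2: a=2, p=23, q=3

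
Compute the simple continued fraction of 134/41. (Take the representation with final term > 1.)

134 = 3×41 + 11
41 = 3×11 + 8
11 = 1×8 + 3
8 = 2×3 + 2
3 = 1×2 + 1
2 = 2×1 + 0  (stop)
So 134/41 = [3; 3, 1, 2, 1, 2].

[3; 3, 1, 2, 1, 2]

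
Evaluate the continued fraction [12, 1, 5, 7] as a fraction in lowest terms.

Using pₖ = aₖpₖ₋₁ + pₖ₋₂ and qₖ = aₖqₖ₋₁ + qₖ₋₂:
  k=0: a=12, p=12, q=1
  k=1: a=1, p=13, q=1
  k=2: a=5, p=77, q=6
  k=3: a=7, p=552, q=43

552/43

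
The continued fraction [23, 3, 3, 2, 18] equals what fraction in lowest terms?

9881/424

Fold from the inside: start with 18/1.
  2 + 1/18 = 37/18
  3 + 18/37 = 129/37
  3 + 37/129 = 424/129
  23 + 129/424 = 9881/424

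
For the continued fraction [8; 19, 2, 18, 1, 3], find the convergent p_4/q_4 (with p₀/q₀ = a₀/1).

Using pₖ = aₖpₖ₋₁ + pₖ₋₂, qₖ = aₖqₖ₋₁ + qₖ₋₂ (with p₋₁=1, p₋₂=0, q₋₁=0, q₋₂=1):
  k=0: a=8, p=8, q=1
  k=1: a=19, p=153, q=19
  k=2: a=2, p=314, q=39
  k=3: a=18, p=5805, q=721
  k=4: a=1, p=6119, q=760

6119/760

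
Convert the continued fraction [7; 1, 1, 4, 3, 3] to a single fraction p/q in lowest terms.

725/96

Using pₖ = aₖpₖ₋₁ + pₖ₋₂ and qₖ = aₖqₖ₋₁ + qₖ₋₂:
  k=0: a=7, p=7, q=1
  k=1: a=1, p=8, q=1
  k=2: a=1, p=15, q=2
  k=3: a=4, p=68, q=9
  k=4: a=3, p=219, q=29
  k=5: a=3, p=725, q=96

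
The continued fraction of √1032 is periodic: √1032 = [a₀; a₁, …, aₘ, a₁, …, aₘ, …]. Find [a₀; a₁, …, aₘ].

[32; 8, 64]

a₀ = ⌊√1032⌋ = 32.
With m₀=0, d₀=1 and mₖ₊₁ = dₖaₖ − mₖ, dₖ₊₁ = (n − mₖ₊₁²)/dₖ, aₖ₊₁ = ⌊(a₀+mₖ₊₁)/dₖ₊₁⌋:
  k=1: m=32, d=8, a=8
  k=2: m=32, d=1, a=64
d=1 and a=2a₀=64 at k=2, so the next step gives (m, d) = (32, 8) again — its k=1 value — and the period has length 2.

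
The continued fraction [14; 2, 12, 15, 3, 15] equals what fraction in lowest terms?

Using pₖ = aₖpₖ₋₁ + pₖ₋₂ and qₖ = aₖqₖ₋₁ + qₖ₋₂:
  k=0: a=14, p=14, q=1
  k=1: a=2, p=29, q=2
  k=2: a=12, p=362, q=25
  k=3: a=15, p=5459, q=377
  k=4: a=3, p=16739, q=1156
  k=5: a=15, p=256544, q=17717

256544/17717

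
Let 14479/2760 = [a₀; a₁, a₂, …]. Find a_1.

4

14479 = 5·2760 + 679   →  a_0 = 5
2760 = 4·679 + 44   →  a_1 = 4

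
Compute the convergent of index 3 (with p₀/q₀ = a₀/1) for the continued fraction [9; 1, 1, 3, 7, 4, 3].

67/7

Using pₖ = aₖpₖ₋₁ + pₖ₋₂, qₖ = aₖqₖ₋₁ + qₖ₋₂ (with p₋₁=1, p₋₂=0, q₋₁=0, q₋₂=1):
  k=0: a=9, p=9, q=1
  k=1: a=1, p=10, q=1
  k=2: a=1, p=19, q=2
  k=3: a=3, p=67, q=7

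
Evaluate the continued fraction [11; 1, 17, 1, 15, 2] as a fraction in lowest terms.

7467/625

Using pₖ = aₖpₖ₋₁ + pₖ₋₂ and qₖ = aₖqₖ₋₁ + qₖ₋₂:
  k=0: a=11, p=11, q=1
  k=1: a=1, p=12, q=1
  k=2: a=17, p=215, q=18
  k=3: a=1, p=227, q=19
  k=4: a=15, p=3620, q=303
  k=5: a=2, p=7467, q=625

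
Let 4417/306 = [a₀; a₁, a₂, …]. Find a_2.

3

4417 = 14·306 + 133   →  a_0 = 14
306 = 2·133 + 40   →  a_1 = 2
133 = 3·40 + 13   →  a_2 = 3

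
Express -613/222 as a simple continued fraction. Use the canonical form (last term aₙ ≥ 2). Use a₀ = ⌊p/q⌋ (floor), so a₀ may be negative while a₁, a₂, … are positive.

[-3; 4, 5, 3, 3]

-613 = -3*222 + 53
222 = 4*53 + 10
53 = 5*10 + 3
10 = 3*3 + 1
3 = 3*1 + 0  (stop)
So -613/222 = [-3; 4, 5, 3, 3].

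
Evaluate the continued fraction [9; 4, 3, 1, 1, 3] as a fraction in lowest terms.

988/107

Fold from the inside: start with 3/1.
  1 + 1/3 = 4/3
  1 + 3/4 = 7/4
  3 + 4/7 = 25/7
  4 + 7/25 = 107/25
  9 + 25/107 = 988/107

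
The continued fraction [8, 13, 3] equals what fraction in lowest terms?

323/40

Using pₖ = aₖpₖ₋₁ + pₖ₋₂ and qₖ = aₖqₖ₋₁ + qₖ₋₂:
  k=0: a=8, p=8, q=1
  k=1: a=13, p=105, q=13
  k=2: a=3, p=323, q=40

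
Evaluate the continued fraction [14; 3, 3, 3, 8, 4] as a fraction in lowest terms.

16148/1129

Using pₖ = aₖpₖ₋₁ + pₖ₋₂ and qₖ = aₖqₖ₋₁ + qₖ₋₂:
  k=0: a=14, p=14, q=1
  k=1: a=3, p=43, q=3
  k=2: a=3, p=143, q=10
  k=3: a=3, p=472, q=33
  k=4: a=8, p=3919, q=274
  k=5: a=4, p=16148, q=1129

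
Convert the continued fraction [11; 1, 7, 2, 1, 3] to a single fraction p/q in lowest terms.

1093/92

Fold from the inside: start with 3/1.
  1 + 1/3 = 4/3
  2 + 3/4 = 11/4
  7 + 4/11 = 81/11
  1 + 11/81 = 92/81
  11 + 81/92 = 1093/92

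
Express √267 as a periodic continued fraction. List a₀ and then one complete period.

a₀ = ⌊√267⌋ = 16.
With m₀=0, d₀=1 and mₖ₊₁ = dₖaₖ − mₖ, dₖ₊₁ = (n − mₖ₊₁²)/dₖ, aₖ₊₁ = ⌊(a₀+mₖ₊₁)/dₖ₊₁⌋:
  k=1: m=16, d=11, a=2
  k=2: m=6, d=21, a=1
  k=3: m=15, d=2, a=15
  k=4: m=15, d=21, a=1
  k=5: m=6, d=11, a=2
  k=6: m=16, d=1, a=32
d=1 and a=2a₀=32 at k=6, so the next step gives (m, d) = (16, 11) again — its k=1 value — and the period has length 6.

[16; 2, 1, 15, 1, 2, 32]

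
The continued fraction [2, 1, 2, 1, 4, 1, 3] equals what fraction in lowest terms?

Using pₖ = aₖpₖ₋₁ + pₖ₋₂ and qₖ = aₖqₖ₋₁ + qₖ₋₂:
  k=0: a=2, p=2, q=1
  k=1: a=1, p=3, q=1
  k=2: a=2, p=8, q=3
  k=3: a=1, p=11, q=4
  k=4: a=4, p=52, q=19
  k=5: a=1, p=63, q=23
  k=6: a=3, p=241, q=88

241/88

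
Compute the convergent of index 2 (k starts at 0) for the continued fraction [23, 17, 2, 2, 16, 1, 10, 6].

Using pₖ = aₖpₖ₋₁ + pₖ₋₂, qₖ = aₖqₖ₋₁ + qₖ₋₂ (with p₋₁=1, p₋₂=0, q₋₁=0, q₋₂=1):
  k=0: a=23, p=23, q=1
  k=1: a=17, p=392, q=17
  k=2: a=2, p=807, q=35

807/35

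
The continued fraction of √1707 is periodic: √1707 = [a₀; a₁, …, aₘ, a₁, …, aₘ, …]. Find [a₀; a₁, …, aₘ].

a₀ = ⌊√1707⌋ = 41.
With m₀=0, d₀=1 and mₖ₊₁ = dₖaₖ − mₖ, dₖ₊₁ = (n − mₖ₊₁²)/dₖ, aₖ₊₁ = ⌊(a₀+mₖ₊₁)/dₖ₊₁⌋:
  k=1: m=41, d=26, a=3
  k=2: m=37, d=13, a=6
  k=3: m=41, d=2, a=41
  k=4: m=41, d=13, a=6
  k=5: m=37, d=26, a=3
  k=6: m=41, d=1, a=82
d=1 and a=2a₀=82 at k=6, so the next step gives (m, d) = (41, 26) again — its k=1 value — and the period has length 6.

[41; 3, 6, 41, 6, 3, 82]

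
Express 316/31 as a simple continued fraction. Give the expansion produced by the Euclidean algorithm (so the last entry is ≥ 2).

316 = 10·31 + 6
31 = 5·6 + 1
6 = 6·1 + 0  (stop)
So 316/31 = [10; 5, 6].

[10; 5, 6]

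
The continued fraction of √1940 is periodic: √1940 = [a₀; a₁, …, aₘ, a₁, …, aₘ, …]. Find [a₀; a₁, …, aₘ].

[44; 22, 88]

a₀ = ⌊√1940⌋ = 44.
With m₀=0, d₀=1 and mₖ₊₁ = dₖaₖ − mₖ, dₖ₊₁ = (n − mₖ₊₁²)/dₖ, aₖ₊₁ = ⌊(a₀+mₖ₊₁)/dₖ₊₁⌋:
  k=1: m=44, d=4, a=22
  k=2: m=44, d=1, a=88
d=1 and a=2a₀=88 at k=2, so the next step gives (m, d) = (44, 4) again — its k=1 value — and the period has length 2.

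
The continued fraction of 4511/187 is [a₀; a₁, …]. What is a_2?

4511 = 24·187 + 23   →  a_0 = 24
187 = 8·23 + 3   →  a_1 = 8
23 = 7·3 + 2   →  a_2 = 7

7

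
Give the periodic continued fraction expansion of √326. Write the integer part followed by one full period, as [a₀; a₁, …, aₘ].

a₀ = ⌊√326⌋ = 18.
With m₀=0, d₀=1 and mₖ₊₁ = dₖaₖ − mₖ, dₖ₊₁ = (n − mₖ₊₁²)/dₖ, aₖ₊₁ = ⌊(a₀+mₖ₊₁)/dₖ₊₁⌋:
  k=1: m=18, d=2, a=18
  k=2: m=18, d=1, a=36
d=1 and a=2a₀=36 at k=2, so the next step gives (m, d) = (18, 2) again — its k=1 value — and the period has length 2.

[18; 18, 36]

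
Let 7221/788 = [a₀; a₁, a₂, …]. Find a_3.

7221 = 9·788 + 129   →  a_0 = 9
788 = 6·129 + 14   →  a_1 = 6
129 = 9·14 + 3   →  a_2 = 9
14 = 4·3 + 2   →  a_3 = 4

4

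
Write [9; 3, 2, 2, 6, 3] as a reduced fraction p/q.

3197/344

Using pₖ = aₖpₖ₋₁ + pₖ₋₂ and qₖ = aₖqₖ₋₁ + qₖ₋₂:
  k=0: a=9, p=9, q=1
  k=1: a=3, p=28, q=3
  k=2: a=2, p=65, q=7
  k=3: a=2, p=158, q=17
  k=4: a=6, p=1013, q=109
  k=5: a=3, p=3197, q=344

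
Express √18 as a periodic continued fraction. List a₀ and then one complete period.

[4; 4, 8]

a₀ = ⌊√18⌋ = 4.
With m₀=0, d₀=1 and mₖ₊₁ = dₖaₖ − mₖ, dₖ₊₁ = (n − mₖ₊₁²)/dₖ, aₖ₊₁ = ⌊(a₀+mₖ₊₁)/dₖ₊₁⌋:
  k=1: m=4, d=2, a=4
  k=2: m=4, d=1, a=8
d=1 and a=2a₀=8 at k=2, so the next step gives (m, d) = (4, 2) again — its k=1 value — and the period has length 2.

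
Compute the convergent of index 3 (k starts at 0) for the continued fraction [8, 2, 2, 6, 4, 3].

Using pₖ = aₖpₖ₋₁ + pₖ₋₂, qₖ = aₖqₖ₋₁ + qₖ₋₂ (with p₋₁=1, p₋₂=0, q₋₁=0, q₋₂=1):
  k=0: a=8, p=8, q=1
  k=1: a=2, p=17, q=2
  k=2: a=2, p=42, q=5
  k=3: a=6, p=269, q=32

269/32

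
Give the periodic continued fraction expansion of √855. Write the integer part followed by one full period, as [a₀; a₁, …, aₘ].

[29; 4, 6, 4, 58]

a₀ = ⌊√855⌋ = 29.
With m₀=0, d₀=1 and mₖ₊₁ = dₖaₖ − mₖ, dₖ₊₁ = (n − mₖ₊₁²)/dₖ, aₖ₊₁ = ⌊(a₀+mₖ₊₁)/dₖ₊₁⌋:
  k=1: m=29, d=14, a=4
  k=2: m=27, d=9, a=6
  k=3: m=27, d=14, a=4
  k=4: m=29, d=1, a=58
d=1 and a=2a₀=58 at k=4, so the next step gives (m, d) = (29, 14) again — its k=1 value — and the period has length 4.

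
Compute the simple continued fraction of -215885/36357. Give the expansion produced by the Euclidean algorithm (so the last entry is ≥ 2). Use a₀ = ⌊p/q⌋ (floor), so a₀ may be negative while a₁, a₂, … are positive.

-215885 = -6×36357 + 2257
36357 = 16×2257 + 245
2257 = 9×245 + 52
245 = 4×52 + 37
52 = 1×37 + 15
37 = 2×15 + 7
15 = 2×7 + 1
7 = 7×1 + 0  (stop)
So -215885/36357 = [-6; 16, 9, 4, 1, 2, 2, 7].

[-6; 16, 9, 4, 1, 2, 2, 7]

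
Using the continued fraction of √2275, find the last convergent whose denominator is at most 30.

1097/23

√2275 = [47; 1, 2, 3, 2, 1, 94, …] (period length 6).
Convergents:
  p_0/q_0 = 47/1
  p_1/q_1 = 48/1
  p_2/q_2 = 143/3
  p_3/q_3 = 477/10
  p_4/q_4 = 1097/23
  p_5/q_5 = 1574/33
q_4 = 23 ≤ 30 < 33 = q_5, so the answer is 1097/23.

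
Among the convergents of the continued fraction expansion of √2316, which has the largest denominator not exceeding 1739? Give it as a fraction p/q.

37008/769

√2316 = [48; 8, 96, …] (period length 2).
Convergents:
  p_0/q_0 = 48/1
  p_1/q_1 = 385/8
  p_2/q_2 = 37008/769
  p_3/q_3 = 296449/6160
q_2 = 769 ≤ 1739 < 6160 = q_3, so the answer is 37008/769.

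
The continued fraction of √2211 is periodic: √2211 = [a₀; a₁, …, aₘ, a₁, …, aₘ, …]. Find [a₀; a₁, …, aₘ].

[47; 47, 94]

a₀ = ⌊√2211⌋ = 47.
With m₀=0, d₀=1 and mₖ₊₁ = dₖaₖ − mₖ, dₖ₊₁ = (n − mₖ₊₁²)/dₖ, aₖ₊₁ = ⌊(a₀+mₖ₊₁)/dₖ₊₁⌋:
  k=1: m=47, d=2, a=47
  k=2: m=47, d=1, a=94
d=1 and a=2a₀=94 at k=2, so the next step gives (m, d) = (47, 2) again — its k=1 value — and the period has length 2.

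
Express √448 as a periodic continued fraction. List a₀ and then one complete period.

[21; 6, 42]

a₀ = ⌊√448⌋ = 21.
With m₀=0, d₀=1 and mₖ₊₁ = dₖaₖ − mₖ, dₖ₊₁ = (n − mₖ₊₁²)/dₖ, aₖ₊₁ = ⌊(a₀+mₖ₊₁)/dₖ₊₁⌋:
  k=1: m=21, d=7, a=6
  k=2: m=21, d=1, a=42
d=1 and a=2a₀=42 at k=2, so the next step gives (m, d) = (21, 7) again — its k=1 value — and the period has length 2.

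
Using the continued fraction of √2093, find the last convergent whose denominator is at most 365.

16607/363

√2093 = [45; 1, 2, 1, 90, …] (period length 4).
Convergents:
  p_0/q_0 = 45/1
  p_1/q_1 = 46/1
  p_2/q_2 = 137/3
  p_3/q_3 = 183/4
  p_4/q_4 = 16607/363
  p_5/q_5 = 16790/367
q_4 = 363 ≤ 365 < 367 = q_5, so the answer is 16607/363.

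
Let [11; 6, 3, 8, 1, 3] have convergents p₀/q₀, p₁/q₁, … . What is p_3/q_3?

Using pₖ = aₖpₖ₋₁ + pₖ₋₂, qₖ = aₖqₖ₋₁ + qₖ₋₂ (with p₋₁=1, p₋₂=0, q₋₁=0, q₋₂=1):
  k=0: a=11, p=11, q=1
  k=1: a=6, p=67, q=6
  k=2: a=3, p=212, q=19
  k=3: a=8, p=1763, q=158

1763/158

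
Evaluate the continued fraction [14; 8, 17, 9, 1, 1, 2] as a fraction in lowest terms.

93445/6616

Using pₖ = aₖpₖ₋₁ + pₖ₋₂ and qₖ = aₖqₖ₋₁ + qₖ₋₂:
  k=0: a=14, p=14, q=1
  k=1: a=8, p=113, q=8
  k=2: a=17, p=1935, q=137
  k=3: a=9, p=17528, q=1241
  k=4: a=1, p=19463, q=1378
  k=5: a=1, p=36991, q=2619
  k=6: a=2, p=93445, q=6616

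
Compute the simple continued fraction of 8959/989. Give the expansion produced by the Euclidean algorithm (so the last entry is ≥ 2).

8959 = 9*989 + 58
989 = 17*58 + 3
58 = 19*3 + 1
3 = 3*1 + 0  (stop)
So 8959/989 = [9; 17, 19, 3].

[9; 17, 19, 3]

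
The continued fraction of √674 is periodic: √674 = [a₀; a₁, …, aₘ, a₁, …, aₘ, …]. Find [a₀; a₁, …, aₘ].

a₀ = ⌊√674⌋ = 25.
With m₀=0, d₀=1 and mₖ₊₁ = dₖaₖ − mₖ, dₖ₊₁ = (n − mₖ₊₁²)/dₖ, aₖ₊₁ = ⌊(a₀+mₖ₊₁)/dₖ₊₁⌋:
  k=1: m=25, d=49, a=1
  k=2: m=24, d=2, a=24
  k=3: m=24, d=49, a=1
  k=4: m=25, d=1, a=50
d=1 and a=2a₀=50 at k=4, so the next step gives (m, d) = (25, 49) again — its k=1 value — and the period has length 4.

[25; 1, 24, 1, 50]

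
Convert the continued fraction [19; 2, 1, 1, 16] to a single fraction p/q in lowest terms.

1610/83

Using pₖ = aₖpₖ₋₁ + pₖ₋₂ and qₖ = aₖqₖ₋₁ + qₖ₋₂:
  k=0: a=19, p=19, q=1
  k=1: a=2, p=39, q=2
  k=2: a=1, p=58, q=3
  k=3: a=1, p=97, q=5
  k=4: a=16, p=1610, q=83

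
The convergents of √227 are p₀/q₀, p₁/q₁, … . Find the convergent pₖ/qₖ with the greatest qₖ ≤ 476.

√227 = [15; 15, 30, …] (period length 2).
Convergents:
  p_0/q_0 = 15/1
  p_1/q_1 = 226/15
  p_2/q_2 = 6795/451
  p_3/q_3 = 102151/6780
q_2 = 451 ≤ 476 < 6780 = q_3, so the answer is 6795/451.

6795/451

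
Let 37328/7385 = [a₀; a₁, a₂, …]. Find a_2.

37328 = 5·7385 + 403   →  a_0 = 5
7385 = 18·403 + 131   →  a_1 = 18
403 = 3·131 + 10   →  a_2 = 3

3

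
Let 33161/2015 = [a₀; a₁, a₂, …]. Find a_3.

3

33161 = 16·2015 + 921   →  a_0 = 16
2015 = 2·921 + 173   →  a_1 = 2
921 = 5·173 + 56   →  a_2 = 5
173 = 3·56 + 5   →  a_3 = 3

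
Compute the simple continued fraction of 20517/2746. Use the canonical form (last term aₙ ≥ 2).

20517 = 7*2746 + 1295
2746 = 2*1295 + 156
1295 = 8*156 + 47
156 = 3*47 + 15
47 = 3*15 + 2
15 = 7*2 + 1
2 = 2*1 + 0  (stop)
So 20517/2746 = [7; 2, 8, 3, 3, 7, 2].

[7; 2, 8, 3, 3, 7, 2]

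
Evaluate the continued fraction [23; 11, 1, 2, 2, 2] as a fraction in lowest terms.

Fold from the inside: start with 2/1.
  2 + 1/2 = 5/2
  2 + 2/5 = 12/5
  1 + 5/12 = 17/12
  11 + 12/17 = 199/17
  23 + 17/199 = 4594/199

4594/199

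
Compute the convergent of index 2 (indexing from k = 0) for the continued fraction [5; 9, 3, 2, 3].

143/28

Using pₖ = aₖpₖ₋₁ + pₖ₋₂, qₖ = aₖqₖ₋₁ + qₖ₋₂ (with p₋₁=1, p₋₂=0, q₋₁=0, q₋₂=1):
  k=0: a=5, p=5, q=1
  k=1: a=9, p=46, q=9
  k=2: a=3, p=143, q=28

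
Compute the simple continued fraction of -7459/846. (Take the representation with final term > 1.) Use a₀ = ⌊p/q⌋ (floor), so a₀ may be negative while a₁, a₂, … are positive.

[-9; 5, 2, 5, 2, 6]

-7459 = -9×846 + 155
846 = 5×155 + 71
155 = 2×71 + 13
71 = 5×13 + 6
13 = 2×6 + 1
6 = 6×1 + 0  (stop)
So -7459/846 = [-9; 5, 2, 5, 2, 6].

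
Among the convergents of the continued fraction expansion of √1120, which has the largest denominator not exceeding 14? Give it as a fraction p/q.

435/13

√1120 = [33; 2, 6, 1, 15, 1, 6, 2, 66, …] (period length 8).
Convergents:
  p_0/q_0 = 33/1
  p_1/q_1 = 67/2
  p_2/q_2 = 435/13
  p_3/q_3 = 502/15
q_2 = 13 ≤ 14 < 15 = q_3, so the answer is 435/13.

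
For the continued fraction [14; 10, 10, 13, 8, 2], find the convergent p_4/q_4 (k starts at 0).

Using pₖ = aₖpₖ₋₁ + pₖ₋₂, qₖ = aₖqₖ₋₁ + qₖ₋₂ (with p₋₁=1, p₋₂=0, q₋₁=0, q₋₂=1):
  k=0: a=14, p=14, q=1
  k=1: a=10, p=141, q=10
  k=2: a=10, p=1424, q=101
  k=3: a=13, p=18653, q=1323
  k=4: a=8, p=150648, q=10685

150648/10685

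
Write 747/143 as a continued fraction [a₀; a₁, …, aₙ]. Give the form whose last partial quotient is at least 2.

[5; 4, 2, 7, 2]

747 = 5·143 + 32
143 = 4·32 + 15
32 = 2·15 + 2
15 = 7·2 + 1
2 = 2·1 + 0  (stop)
So 747/143 = [5; 4, 2, 7, 2].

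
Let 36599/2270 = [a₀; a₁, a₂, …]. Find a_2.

7

36599 = 16·2270 + 279   →  a_0 = 16
2270 = 8·279 + 38   →  a_1 = 8
279 = 7·38 + 13   →  a_2 = 7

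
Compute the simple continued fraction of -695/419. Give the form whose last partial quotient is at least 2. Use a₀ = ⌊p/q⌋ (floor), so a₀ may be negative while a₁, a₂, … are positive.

[-2; 2, 1, 13, 3, 3]

-695 = -2×419 + 143
419 = 2×143 + 133
143 = 1×133 + 10
133 = 13×10 + 3
10 = 3×3 + 1
3 = 3×1 + 0  (stop)
So -695/419 = [-2; 2, 1, 13, 3, 3].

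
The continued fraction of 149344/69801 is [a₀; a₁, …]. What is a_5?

3

149344 = 2·69801 + 9742   →  a_0 = 2
69801 = 7·9742 + 1607   →  a_1 = 7
9742 = 6·1607 + 100   →  a_2 = 6
1607 = 16·100 + 7   →  a_3 = 16
100 = 14·7 + 2   →  a_4 = 14
7 = 3·2 + 1   →  a_5 = 3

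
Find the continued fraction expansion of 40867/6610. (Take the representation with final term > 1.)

40867 = 6*6610 + 1207
6610 = 5*1207 + 575
1207 = 2*575 + 57
575 = 10*57 + 5
57 = 11*5 + 2
5 = 2*2 + 1
2 = 2*1 + 0  (stop)
So 40867/6610 = [6; 5, 2, 10, 11, 2, 2].

[6; 5, 2, 10, 11, 2, 2]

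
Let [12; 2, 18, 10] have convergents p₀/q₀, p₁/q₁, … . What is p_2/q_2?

462/37

Using pₖ = aₖpₖ₋₁ + pₖ₋₂, qₖ = aₖqₖ₋₁ + qₖ₋₂ (with p₋₁=1, p₋₂=0, q₋₁=0, q₋₂=1):
  k=0: a=12, p=12, q=1
  k=1: a=2, p=25, q=2
  k=2: a=18, p=462, q=37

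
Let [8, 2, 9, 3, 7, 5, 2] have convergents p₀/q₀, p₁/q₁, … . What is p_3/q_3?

500/59

Using pₖ = aₖpₖ₋₁ + pₖ₋₂, qₖ = aₖqₖ₋₁ + qₖ₋₂ (with p₋₁=1, p₋₂=0, q₋₁=0, q₋₂=1):
  k=0: a=8, p=8, q=1
  k=1: a=2, p=17, q=2
  k=2: a=9, p=161, q=19
  k=3: a=3, p=500, q=59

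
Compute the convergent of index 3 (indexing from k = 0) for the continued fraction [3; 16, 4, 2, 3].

447/146

Using pₖ = aₖpₖ₋₁ + pₖ₋₂, qₖ = aₖqₖ₋₁ + qₖ₋₂ (with p₋₁=1, p₋₂=0, q₋₁=0, q₋₂=1):
  k=0: a=3, p=3, q=1
  k=1: a=16, p=49, q=16
  k=2: a=4, p=199, q=65
  k=3: a=2, p=447, q=146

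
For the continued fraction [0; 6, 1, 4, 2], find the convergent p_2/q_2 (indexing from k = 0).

Using pₖ = aₖpₖ₋₁ + pₖ₋₂, qₖ = aₖqₖ₋₁ + qₖ₋₂ (with p₋₁=1, p₋₂=0, q₋₁=0, q₋₂=1):
  k=0: a=0, p=0, q=1
  k=1: a=6, p=1, q=6
  k=2: a=1, p=1, q=7

1/7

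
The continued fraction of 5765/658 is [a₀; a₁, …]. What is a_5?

3

5765 = 8·658 + 501   →  a_0 = 8
658 = 1·501 + 157   →  a_1 = 1
501 = 3·157 + 30   →  a_2 = 3
157 = 5·30 + 7   →  a_3 = 5
30 = 4·7 + 2   →  a_4 = 4
7 = 3·2 + 1   →  a_5 = 3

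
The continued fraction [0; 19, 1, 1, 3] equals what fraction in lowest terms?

Using pₖ = aₖpₖ₋₁ + pₖ₋₂ and qₖ = aₖqₖ₋₁ + qₖ₋₂:
  k=0: a=0, p=0, q=1
  k=1: a=19, p=1, q=19
  k=2: a=1, p=1, q=20
  k=3: a=1, p=2, q=39
  k=4: a=3, p=7, q=137

7/137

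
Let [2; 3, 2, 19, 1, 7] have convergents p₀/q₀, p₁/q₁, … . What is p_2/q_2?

Using pₖ = aₖpₖ₋₁ + pₖ₋₂, qₖ = aₖqₖ₋₁ + qₖ₋₂ (with p₋₁=1, p₋₂=0, q₋₁=0, q₋₂=1):
  k=0: a=2, p=2, q=1
  k=1: a=3, p=7, q=3
  k=2: a=2, p=16, q=7

16/7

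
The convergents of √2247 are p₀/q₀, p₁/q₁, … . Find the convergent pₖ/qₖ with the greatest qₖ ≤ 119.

√2247 = [47; 2, 2, 15, 2, 2, 94, …] (period length 6).
Convergents:
  p_0/q_0 = 47/1
  p_1/q_1 = 95/2
  p_2/q_2 = 237/5
  p_3/q_3 = 3650/77
  p_4/q_4 = 7537/159
q_3 = 77 ≤ 119 < 159 = q_4, so the answer is 3650/77.

3650/77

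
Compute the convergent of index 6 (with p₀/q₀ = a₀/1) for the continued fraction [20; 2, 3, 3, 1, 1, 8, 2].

9277/454

Using pₖ = aₖpₖ₋₁ + pₖ₋₂, qₖ = aₖqₖ₋₁ + qₖ₋₂ (with p₋₁=1, p₋₂=0, q₋₁=0, q₋₂=1):
  k=0: a=20, p=20, q=1
  k=1: a=2, p=41, q=2
  k=2: a=3, p=143, q=7
  k=3: a=3, p=470, q=23
  k=4: a=1, p=613, q=30
  k=5: a=1, p=1083, q=53
  k=6: a=8, p=9277, q=454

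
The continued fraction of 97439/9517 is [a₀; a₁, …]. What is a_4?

97439 = 10·9517 + 2269   →  a_0 = 10
9517 = 4·2269 + 441   →  a_1 = 4
2269 = 5·441 + 64   →  a_2 = 5
441 = 6·64 + 57   →  a_3 = 6
64 = 1·57 + 7   →  a_4 = 1

1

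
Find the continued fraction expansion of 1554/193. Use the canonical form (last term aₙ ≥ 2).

[8; 19, 3, 3]

1554 = 8*193 + 10
193 = 19*10 + 3
10 = 3*3 + 1
3 = 3*1 + 0  (stop)
So 1554/193 = [8; 19, 3, 3].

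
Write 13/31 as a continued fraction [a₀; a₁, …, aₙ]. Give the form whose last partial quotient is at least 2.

13 = 0·31 + 13
31 = 2·13 + 5
13 = 2·5 + 3
5 = 1·3 + 2
3 = 1·2 + 1
2 = 2·1 + 0  (stop)
So 13/31 = [0; 2, 2, 1, 1, 2].

[0; 2, 2, 1, 1, 2]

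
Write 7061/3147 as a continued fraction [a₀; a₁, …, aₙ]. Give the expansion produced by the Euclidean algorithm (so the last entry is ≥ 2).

[2; 4, 9, 1, 2, 2, 3, 3]

7061 = 2×3147 + 767
3147 = 4×767 + 79
767 = 9×79 + 56
79 = 1×56 + 23
56 = 2×23 + 10
23 = 2×10 + 3
10 = 3×3 + 1
3 = 3×1 + 0  (stop)
So 7061/3147 = [2; 4, 9, 1, 2, 2, 3, 3].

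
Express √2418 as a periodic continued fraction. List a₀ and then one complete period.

a₀ = ⌊√2418⌋ = 49.
With m₀=0, d₀=1 and mₖ₊₁ = dₖaₖ − mₖ, dₖ₊₁ = (n − mₖ₊₁²)/dₖ, aₖ₊₁ = ⌊(a₀+mₖ₊₁)/dₖ₊₁⌋:
  k=1: m=49, d=17, a=5
  k=2: m=36, d=66, a=1
  k=3: m=30, d=23, a=3
  k=4: m=39, d=39, a=2
  k=5: m=39, d=23, a=3
  k=6: m=30, d=66, a=1
  k=7: m=36, d=17, a=5
  k=8: m=49, d=1, a=98
d=1 and a=2a₀=98 at k=8, so the next step gives (m, d) = (49, 17) again — its k=1 value — and the period has length 8.

[49; 5, 1, 3, 2, 3, 1, 5, 98]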